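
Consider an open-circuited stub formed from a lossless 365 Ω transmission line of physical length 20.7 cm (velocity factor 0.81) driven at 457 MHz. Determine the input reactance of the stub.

λ = v/f = 0.81·c / 457 MHz = 0.532 m
βl = 2π·l/λ = 2π × 0.389 = 140°
tan(βl) = -0.835
For an open-circuited stub, Z_in = −jZ_0·cot(βl) = −jZ_0/tan(βl)

X_in ≈ 437 Ω (inductive)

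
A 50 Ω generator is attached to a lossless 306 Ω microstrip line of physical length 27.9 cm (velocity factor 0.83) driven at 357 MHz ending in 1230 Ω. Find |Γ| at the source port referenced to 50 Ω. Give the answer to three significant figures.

|Γ| ≈ 0.888

λ = v/f = 0.83·c / 357 MHz = 0.697 m
βl = 2π·l/λ = 2π × 0.4 = 144°
tan(βl) = -0.726
Z_in = Z_0·(Z_L + jZ_0·tanβl)/(Z_0 + jZ_L·tanβl) = 197 + j354 Ω
Γ_s = (Z_in − Z_s)/(Z_in + Z_s) = (147 + j354)/(247 + j354), |Γ_s| = 0.888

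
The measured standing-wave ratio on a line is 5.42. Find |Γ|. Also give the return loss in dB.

|Γ| ≈ 0.688; return loss ≈ 3.24 dB

|Γ| = (S − 1)/(S + 1) = (5.42 − 1)/(5.42 + 1) = 4.42/6.42
RL = −20·log₁₀|Γ| = −20·log₁₀(0.688)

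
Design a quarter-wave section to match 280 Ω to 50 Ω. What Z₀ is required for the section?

Z_qwt = √(Z_0·R_L) = √(50 × 280) = √14000

Z_qwt ≈ 118 Ω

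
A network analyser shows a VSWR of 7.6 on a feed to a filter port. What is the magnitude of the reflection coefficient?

|Γ| = (S − 1)/(S + 1) = (7.6 − 1)/(7.6 + 1) = 6.6/8.6

|Γ| ≈ 0.767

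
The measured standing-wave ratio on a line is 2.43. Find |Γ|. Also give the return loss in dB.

|Γ| ≈ 0.417; return loss ≈ 7.6 dB

|Γ| = (S − 1)/(S + 1) = (2.43 − 1)/(2.43 + 1) = 1.43/3.43
RL = −20·log₁₀|Γ| = −20·log₁₀(0.417)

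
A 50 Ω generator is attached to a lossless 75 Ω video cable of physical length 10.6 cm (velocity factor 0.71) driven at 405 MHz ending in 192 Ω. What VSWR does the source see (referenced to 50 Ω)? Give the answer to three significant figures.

λ = v/f = 0.71·c / 405 MHz = 0.526 m
βl = 2π·l/λ = 2π × 0.202 = 72.6°
tan(βl) = 3.18
Z_in = Z_0·(Z_L + jZ_0·tanβl)/(Z_0 + jZ_L·tanβl) = 31.7 − j19.7 Ω
Γ_s = (Z_in − Z_s)/(Z_in + Z_s) = (-18.3 − j19.7)/(81.7 − j19.7), |Γ_s| = 0.32
VSWR = (1 + |Γ_s|)/(1 − |Γ_s|)

VSWR ≈ 1.94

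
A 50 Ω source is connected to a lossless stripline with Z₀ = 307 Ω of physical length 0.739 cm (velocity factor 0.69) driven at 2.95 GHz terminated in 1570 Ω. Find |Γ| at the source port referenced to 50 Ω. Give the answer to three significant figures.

λ = v/f = 0.69·c / 2.95 GHz = 0.0702 m
βl = 2π·l/λ = 2π × 0.105 = 37.9°
tan(βl) = 0.779
Z_in = Z_0·(Z_L + jZ_0·tanβl)/(Z_0 + jZ_L·tanβl) = 150 − j357 Ω
Γ_s = (Z_in − Z_s)/(Z_in + Z_s) = (99.6 − j357)/(200 − j357), |Γ_s| = 0.906

|Γ| ≈ 0.906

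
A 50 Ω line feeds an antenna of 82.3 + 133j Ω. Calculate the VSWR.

VSWR ≈ 6.4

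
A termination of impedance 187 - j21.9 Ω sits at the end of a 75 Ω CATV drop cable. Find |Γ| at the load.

|Γ| ≈ 0.434

Γ = (Z_L − Z_0)/(Z_L + Z_0) = (112 − j21.9)/(262 − j21.9)
|Γ| = 114/263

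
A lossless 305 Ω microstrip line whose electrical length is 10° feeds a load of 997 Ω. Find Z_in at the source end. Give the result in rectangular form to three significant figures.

Z_in ≈ 772 − j391 Ω

tan(βl) = tan(10°) = 0.176
Z_in = Z_0·(Z_L + jZ_0·tanβl)/(Z_0 + jZ_L·tanβl)
     = 305·(997 + j53.8)/(305 + j176)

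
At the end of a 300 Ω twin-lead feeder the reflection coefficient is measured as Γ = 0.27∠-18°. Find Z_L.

Z_L = Z_0·(1 + Γ)/(1 − Γ) = 300·(1.26 − j0.0834)/(0.743 + j0.0834)

Z_L ≈ 497 − j89.5 Ω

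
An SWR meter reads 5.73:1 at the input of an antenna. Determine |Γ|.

|Γ| ≈ 0.703

|Γ| = (S − 1)/(S + 1) = (5.73 − 1)/(5.73 + 1) = 4.73/6.73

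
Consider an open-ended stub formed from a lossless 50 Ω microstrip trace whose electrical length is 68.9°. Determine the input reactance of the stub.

X_in ≈ -19.3 Ω (capacitive)

tan(βl) = 2.59
For an open-ended stub, Z_in = −jZ_0·cot(βl) = −jZ_0/tan(βl)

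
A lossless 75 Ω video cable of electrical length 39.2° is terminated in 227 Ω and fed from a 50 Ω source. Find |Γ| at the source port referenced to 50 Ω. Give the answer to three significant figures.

tan(βl) = 0.816
Z_in = Z_0·(Z_L + jZ_0·tanβl)/(Z_0 + jZ_L·tanβl) = 53.3 − j70.4 Ω
Γ_s = (Z_in − Z_s)/(Z_in + Z_s) = (3.29 − j70.4)/(103 − j70.4), |Γ_s| = 0.564

|Γ| ≈ 0.564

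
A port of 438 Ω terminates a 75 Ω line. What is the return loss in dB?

RL ≈ 3 dB

Γ = (438 − 75)/(438 + 75) = 0.708
RL = −20·log₁₀|Γ| = −20·log₁₀(0.708)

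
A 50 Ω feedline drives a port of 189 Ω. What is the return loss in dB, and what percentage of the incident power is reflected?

Γ = (189 − 50)/(189 + 50) = 0.582
RL = −20·log₁₀(0.582) = 4.71 dB
P_refl/P_inc = |Γ|² = 0.338

RL ≈ 4.71 dB; 33.8% of incident power reflected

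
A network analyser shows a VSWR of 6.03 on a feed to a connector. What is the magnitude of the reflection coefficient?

|Γ| = (S − 1)/(S + 1) = (6.03 − 1)/(6.03 + 1) = 5.03/7.03

|Γ| ≈ 0.716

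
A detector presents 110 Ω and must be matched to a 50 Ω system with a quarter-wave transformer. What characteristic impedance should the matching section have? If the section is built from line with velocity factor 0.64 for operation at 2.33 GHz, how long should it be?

Z_qwt = √(Z_0·R_L) = √(50 × 110) = √5500
λ = 0.64·c/f = 0.0824 m, so l = λ/4 = 0.0206 m

Z_qwt ≈ 74.2 Ω; length ≈ 2.06 cm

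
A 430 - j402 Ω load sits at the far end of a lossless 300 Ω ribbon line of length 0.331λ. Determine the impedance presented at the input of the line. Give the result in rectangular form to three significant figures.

βl = 2π × 0.331 = 119°
tan(βl) = tan(119°) = -1.79
Z_in = Z_0·(Z_L + jZ_0·tanβl)/(Z_0 + jZ_L·tanβl)
     = 300·(430 − j940)/(-420 − j771)

Z_in ≈ 212 + j283 Ω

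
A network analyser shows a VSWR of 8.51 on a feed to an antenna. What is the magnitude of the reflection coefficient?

|Γ| ≈ 0.79

|Γ| = (S − 1)/(S + 1) = (8.51 − 1)/(8.51 + 1) = 7.51/9.51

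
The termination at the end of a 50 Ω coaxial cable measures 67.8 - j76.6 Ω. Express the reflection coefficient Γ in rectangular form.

Γ = (Z_L − Z_0)/(Z_L + Z_0) = (17.8 − j76.6)/(117.8 − j76.6)

Γ ≈ 0.403 − j0.388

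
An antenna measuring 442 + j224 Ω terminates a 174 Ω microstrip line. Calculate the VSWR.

Γ = (Z_L − Z_0)/(Z_L + Z_0) = (268 + j224)/(616 + j224)
|Γ| = 349/655 = 0.533
VSWR = (1 + |Γ|)/(1 − |Γ|) = 1.53/0.467

VSWR ≈ 3.28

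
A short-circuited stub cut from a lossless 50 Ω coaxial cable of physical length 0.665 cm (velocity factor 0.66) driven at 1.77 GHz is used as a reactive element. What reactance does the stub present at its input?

X_in ≈ 19.6 Ω (inductive)

λ = v/f = 0.66·c / 1.77 GHz = 0.112 m
βl = 2π·l/λ = 2π × 0.0594 = 21.4°
tan(βl) = 0.392
For a short-circuited stub, Z_in = jZ_0·tan(βl)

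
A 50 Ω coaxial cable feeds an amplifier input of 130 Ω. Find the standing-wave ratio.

VSWR ≈ 2.6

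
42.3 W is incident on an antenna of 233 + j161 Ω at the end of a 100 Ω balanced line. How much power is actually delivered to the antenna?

|Γ| = |(133 + j161)/(333 + j161)| = 0.565
|Γ|² = 0.319
P_refl = |Γ|²·P_inc = 13.5 W, P_del = (1 − |Γ|²)·P_inc = 28.8 W

P_delivered ≈ 28.8 W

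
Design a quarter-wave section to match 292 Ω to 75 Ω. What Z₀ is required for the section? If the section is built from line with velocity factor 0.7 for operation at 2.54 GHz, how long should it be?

Z_qwt ≈ 148 Ω; length ≈ 2.07 cm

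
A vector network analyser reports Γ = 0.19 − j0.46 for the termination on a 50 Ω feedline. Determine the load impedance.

Z_L ≈ 43.4 − j53 Ω

Z_L = Z_0·(1 + Γ)/(1 − Γ) = 50·(1.19 − j0.46)/(0.81 + j0.46)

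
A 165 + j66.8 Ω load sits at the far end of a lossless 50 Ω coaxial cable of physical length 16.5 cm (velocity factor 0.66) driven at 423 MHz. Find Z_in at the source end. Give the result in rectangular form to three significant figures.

λ = v/f = 0.66·c / 423 MHz = 0.468 m
βl = 2π·l/λ = 2π × 0.353 = 127°
tan(βl) = tan(127°) = -1.33
Z_in = Z_0·(Z_L + jZ_0·tanβl)/(Z_0 + jZ_L·tanβl)
     = 50·(165 + j0.206)/(139 − j220)

Z_in ≈ 16.9 + j26.8 Ω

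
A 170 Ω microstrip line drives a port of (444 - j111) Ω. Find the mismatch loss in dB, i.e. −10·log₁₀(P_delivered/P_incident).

mismatch loss ≈ 1.1 dB

Γ = (274 − j111)/(614 − j111), |Γ| = 0.474
|Γ|² = 0.224, so P_del/P_inc = 1 − |Γ|² = 0.776
ML = −10·log₁₀(1 − |Γ|²)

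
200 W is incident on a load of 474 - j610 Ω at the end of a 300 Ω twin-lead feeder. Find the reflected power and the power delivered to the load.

|Γ| = |(174 − j610)/(774 − j610)| = 0.644
|Γ|² = 0.414
P_refl = |Γ|²·P_inc = 82.9 W, P_del = (1 − |Γ|²)·P_inc = 117 W

P_reflected ≈ 82.9 W; P_delivered ≈ 117 W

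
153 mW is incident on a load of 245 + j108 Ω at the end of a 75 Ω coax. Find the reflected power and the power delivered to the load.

P_reflected ≈ 54.4 mW; P_delivered ≈ 98.6 mW

|Γ| = |(170 + j108)/(320 + j108)| = 0.596
|Γ|² = 0.356
P_refl = |Γ|²·P_inc = 54.4 mW, P_del = (1 − |Γ|²)·P_inc = 98.6 mW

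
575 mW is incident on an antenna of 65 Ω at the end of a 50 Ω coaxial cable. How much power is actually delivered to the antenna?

P_delivered ≈ 565 mW

Γ = (65 − 50)/(65 + 50) = 0.13
|Γ|² = 0.017
P_refl = |Γ|²·P_inc = 9.78 mW, P_del = (1 − |Γ|²)·P_inc = 565 mW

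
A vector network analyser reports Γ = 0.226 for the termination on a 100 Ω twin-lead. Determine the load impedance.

Z_L = Z_0·(1 + Γ)/(1 − Γ) = 100·(1.23)/(0.774)

Z_L ≈ 158 Ω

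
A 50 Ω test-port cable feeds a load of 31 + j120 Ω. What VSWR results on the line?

VSWR ≈ 11.4

Γ = (Z_L − Z_0)/(Z_L + Z_0) = (-19 + j120)/(81 + j120)
|Γ| = 121/145 = 0.839
VSWR = (1 + |Γ|)/(1 − |Γ|) = 1.84/0.161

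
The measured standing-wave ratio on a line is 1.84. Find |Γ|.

|Γ| ≈ 0.296

|Γ| = (S − 1)/(S + 1) = (1.84 − 1)/(1.84 + 1) = 0.84/2.84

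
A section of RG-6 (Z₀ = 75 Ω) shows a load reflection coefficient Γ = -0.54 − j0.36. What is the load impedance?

Z_L = Z_0·(1 + Γ)/(1 − Γ) = 75·(0.46 − j0.36)/(1.54 + j0.36)

Z_L ≈ 17.4 − j21.6 Ω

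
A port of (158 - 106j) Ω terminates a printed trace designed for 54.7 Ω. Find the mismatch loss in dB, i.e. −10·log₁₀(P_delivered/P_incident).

mismatch loss ≈ 2.13 dB

Γ = (103.3 − j106)/(212.7 − j106), |Γ| = 0.623
|Γ|² = 0.388, so P_del/P_inc = 1 − |Γ|² = 0.612
ML = −10·log₁₀(1 − |Γ|²)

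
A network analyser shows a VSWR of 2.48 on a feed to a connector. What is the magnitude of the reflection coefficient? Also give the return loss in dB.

|Γ| ≈ 0.425; return loss ≈ 7.43 dB

|Γ| = (S − 1)/(S + 1) = (2.48 − 1)/(2.48 + 1) = 1.48/3.48
RL = −20·log₁₀|Γ| = −20·log₁₀(0.425)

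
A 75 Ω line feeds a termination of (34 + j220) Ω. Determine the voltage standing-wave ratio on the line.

Γ = (Z_L − Z_0)/(Z_L + Z_0) = (-41 + j220)/(109 + j220)
|Γ| = 224/246 = 0.911
VSWR = (1 + |Γ|)/(1 − |Γ|) = 1.91/0.0885

VSWR ≈ 21.6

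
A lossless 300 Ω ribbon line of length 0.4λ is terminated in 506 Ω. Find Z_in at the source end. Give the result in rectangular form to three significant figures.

βl = 2π × 0.4 = 144°
tan(βl) = tan(144°) = -0.727
Z_in = Z_0·(Z_L + jZ_0·tanβl)/(Z_0 + jZ_L·tanβl)
     = 300·(506 − j218)/(300 − j368)

Z_in ≈ 309 + j161 Ω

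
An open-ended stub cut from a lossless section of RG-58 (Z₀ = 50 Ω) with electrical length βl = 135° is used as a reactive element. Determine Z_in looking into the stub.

tan(βl) = -1
For an open-ended stub, Z_in = −jZ_0·cot(βl) = −jZ_0/tan(βl)

Z_in ≈ +j50 Ω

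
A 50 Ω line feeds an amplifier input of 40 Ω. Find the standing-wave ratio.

VSWR ≈ 1.25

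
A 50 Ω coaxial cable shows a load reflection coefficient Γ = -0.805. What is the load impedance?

Z_L ≈ 5.4 Ω

Z_L = Z_0·(1 + Γ)/(1 − Γ) = 50·(0.195)/(1.81)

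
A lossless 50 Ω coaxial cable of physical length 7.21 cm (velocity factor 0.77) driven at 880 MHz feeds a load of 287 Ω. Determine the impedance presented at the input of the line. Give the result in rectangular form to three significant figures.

λ = v/f = 0.77·c / 880 MHz = 0.263 m
βl = 2π·l/λ = 2π × 0.275 = 98.9°
tan(βl) = tan(98.9°) = -6.4
Z_in = Z_0·(Z_L + jZ_0·tanβl)/(Z_0 + jZ_L·tanβl)
     = 50·(287 − j320)/(50 − j1840)

Z_in ≈ 8.92 + j7.57 Ω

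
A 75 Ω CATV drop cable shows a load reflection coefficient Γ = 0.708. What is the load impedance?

Z_L = Z_0·(1 + Γ)/(1 − Γ) = 75·(1.71)/(0.292)

Z_L ≈ 439 Ω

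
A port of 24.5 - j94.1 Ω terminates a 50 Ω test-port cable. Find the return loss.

RL ≈ 1.81 dB

Γ = (-25.5 − j94.1)/(74.5 − j94.1), |Γ| = 0.812
RL = −20·log₁₀|Γ| = −20·log₁₀(0.812)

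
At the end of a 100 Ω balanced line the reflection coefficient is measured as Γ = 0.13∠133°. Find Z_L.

Z_L ≈ 82.3 + j15.9 Ω

Z_L = Z_0·(1 + Γ)/(1 − Γ) = 100·(0.911 + j0.0951)/(1.09 − j0.0951)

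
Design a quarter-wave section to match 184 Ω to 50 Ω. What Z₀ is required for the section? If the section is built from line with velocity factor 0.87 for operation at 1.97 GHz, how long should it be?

Z_qwt = √(Z_0·R_L) = √(50 × 184) = √9200
λ = 0.87·c/f = 0.132 m, so l = λ/4 = 0.0331 m

Z_qwt ≈ 95.9 Ω; length ≈ 3.31 cm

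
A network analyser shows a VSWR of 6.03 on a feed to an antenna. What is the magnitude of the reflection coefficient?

|Γ| = (S − 1)/(S + 1) = (6.03 − 1)/(6.03 + 1) = 5.03/7.03

|Γ| ≈ 0.716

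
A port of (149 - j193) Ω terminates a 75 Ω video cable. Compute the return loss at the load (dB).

RL ≈ 3.11 dB

Γ = (74 − j193)/(224 − j193), |Γ| = 0.699
RL = −20·log₁₀|Γ| = −20·log₁₀(0.699)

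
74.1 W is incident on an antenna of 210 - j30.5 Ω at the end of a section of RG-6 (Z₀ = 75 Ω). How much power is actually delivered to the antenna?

|Γ| = |(135 − j30.5)/(285 − j30.5)| = 0.483
|Γ|² = 0.233
P_refl = |Γ|²·P_inc = 17.3 W, P_del = (1 − |Γ|²)·P_inc = 56.8 W

P_delivered ≈ 56.8 W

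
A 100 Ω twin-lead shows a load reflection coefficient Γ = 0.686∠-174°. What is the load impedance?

Z_L ≈ 18.7 − j5.06 Ω

Z_L = Z_0·(1 + Γ)/(1 − Γ) = 100·(0.318 − j0.0717)/(1.68 + j0.0717)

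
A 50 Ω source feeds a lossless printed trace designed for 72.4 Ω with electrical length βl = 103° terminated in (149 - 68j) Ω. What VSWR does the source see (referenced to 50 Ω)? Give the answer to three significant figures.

tan(βl) = -4.33
Z_in = Z_0·(Z_L + jZ_0·tanβl)/(Z_0 + jZ_L·tanβl) = 33.1 + j28.1 Ω
Γ_s = (Z_in − Z_s)/(Z_in + Z_s) = (-16.9 + j28.1)/(83.1 + j28.1), |Γ_s| = 0.374
VSWR = (1 + |Γ_s|)/(1 − |Γ_s|)

VSWR ≈ 2.19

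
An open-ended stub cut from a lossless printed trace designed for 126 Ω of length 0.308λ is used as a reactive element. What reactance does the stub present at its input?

βl = 2π × 0.308 = 111°
tan(βl) = -2.62
For an open-ended stub, Z_in = −jZ_0·cot(βl) = −jZ_0/tan(βl)

X_in ≈ 48.1 Ω (inductive)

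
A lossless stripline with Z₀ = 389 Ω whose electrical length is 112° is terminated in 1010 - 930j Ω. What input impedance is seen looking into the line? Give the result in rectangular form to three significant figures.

tan(βl) = tan(112°) = -2.48
Z_in = Z_0·(Z_L + jZ_0·tanβl)/(Z_0 + jZ_L·tanβl)
     = 389·(1010 − j1890)/(-1910 − j2500)

Z_in ≈ 110 + j241 Ω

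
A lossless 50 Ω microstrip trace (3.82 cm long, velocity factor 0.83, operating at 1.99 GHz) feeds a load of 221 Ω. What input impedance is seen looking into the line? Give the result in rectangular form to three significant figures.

λ = v/f = 0.83·c / 1.99 GHz = 0.125 m
βl = 2π·l/λ = 2π × 0.305 = 110°
tan(βl) = tan(110°) = -2.76
Z_in = Z_0·(Z_L + jZ_0·tanβl)/(Z_0 + jZ_L·tanβl)
     = 50·(221 − j138)/(50 − j610)

Z_in ≈ 12.7 + j17.1 Ω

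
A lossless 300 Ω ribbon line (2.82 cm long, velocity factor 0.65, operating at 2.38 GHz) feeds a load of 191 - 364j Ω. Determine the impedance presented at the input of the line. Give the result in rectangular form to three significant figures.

Z_in ≈ 397 + j539 Ω

λ = v/f = 0.65·c / 2.38 GHz = 0.0819 m
βl = 2π·l/λ = 2π × 0.344 = 124°
tan(βl) = tan(124°) = -1.49
Z_in = Z_0·(Z_L + jZ_0·tanβl)/(Z_0 + jZ_L·tanβl)
     = 300·(191 − j810)/(-242 − j284)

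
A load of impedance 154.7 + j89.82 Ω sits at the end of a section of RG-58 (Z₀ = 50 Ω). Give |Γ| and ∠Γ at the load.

Γ ≈ 0.617 ∠ 16.9°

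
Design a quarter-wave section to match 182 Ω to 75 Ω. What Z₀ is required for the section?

Z_qwt ≈ 117 Ω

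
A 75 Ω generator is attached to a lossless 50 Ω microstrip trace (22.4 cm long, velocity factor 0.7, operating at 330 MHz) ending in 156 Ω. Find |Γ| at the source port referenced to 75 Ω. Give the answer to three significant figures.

|Γ| ≈ 0.583

λ = v/f = 0.7·c / 330 MHz = 0.636 m
βl = 2π·l/λ = 2π × 0.352 = 127°
tan(βl) = -1.34
Z_in = Z_0·(Z_L + jZ_0·tanβl)/(Z_0 + jZ_L·tanβl) = 23.6 + j31.7 Ω
Γ_s = (Z_in − Z_s)/(Z_in + Z_s) = (-51.4 + j31.7)/(98.6 + j31.7), |Γ_s| = 0.583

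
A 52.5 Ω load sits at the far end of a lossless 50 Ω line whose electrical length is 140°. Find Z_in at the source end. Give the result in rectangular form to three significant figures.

Z_in ≈ 50.4 + j2.42 Ω

tan(βl) = tan(140°) = -0.839
Z_in = Z_0·(Z_L + jZ_0·tanβl)/(Z_0 + jZ_L·tanβl)
     = 50·(52.5 − j42)/(50 − j44.1)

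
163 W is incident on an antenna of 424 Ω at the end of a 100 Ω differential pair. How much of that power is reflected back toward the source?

P_reflected ≈ 62.3 W

Γ = (424 − 100)/(424 + 100) = 0.618
|Γ|² = 0.382
P_refl = |Γ|²·P_inc = 62.3 W, P_del = (1 − |Γ|²)·P_inc = 101 W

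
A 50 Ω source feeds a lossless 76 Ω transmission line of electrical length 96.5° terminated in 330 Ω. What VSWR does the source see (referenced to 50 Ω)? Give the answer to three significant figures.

tan(βl) = -8.78
Z_in = Z_0·(Z_L + jZ_0·tanβl)/(Z_0 + jZ_L·tanβl) = 17.7 + j8.19 Ω
Γ_s = (Z_in − Z_s)/(Z_in + Z_s) = (-32.3 + j8.19)/(67.7 + j8.19), |Γ_s| = 0.488
VSWR = (1 + |Γ_s|)/(1 − |Γ_s|)

VSWR ≈ 2.91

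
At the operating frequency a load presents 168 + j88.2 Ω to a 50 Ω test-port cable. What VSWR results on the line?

VSWR ≈ 4.35

Γ = (Z_L − Z_0)/(Z_L + Z_0) = (118 + j88.2)/(218 + j88.2)
|Γ| = 147/235 = 0.626
VSWR = (1 + |Γ|)/(1 − |Γ|) = 1.63/0.374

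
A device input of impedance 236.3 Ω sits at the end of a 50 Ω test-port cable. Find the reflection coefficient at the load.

Γ = 0.651

Γ = (Z_L − Z_0)/(Z_L + Z_0) = (236.3 − 50)/(236.3 + 50) = 186.3/286.3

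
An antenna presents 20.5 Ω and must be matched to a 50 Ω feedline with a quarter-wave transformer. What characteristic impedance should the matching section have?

Z_qwt ≈ 32 Ω

Z_qwt = √(Z_0·R_L) = √(50 × 20.5) = √1025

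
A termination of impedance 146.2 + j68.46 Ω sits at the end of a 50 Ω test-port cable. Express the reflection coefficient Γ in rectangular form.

Γ ≈ 0.546 + j0.159

Γ = (Z_L − Z_0)/(Z_L + Z_0) = (96.2 + j68.46)/(196.2 + j68.46)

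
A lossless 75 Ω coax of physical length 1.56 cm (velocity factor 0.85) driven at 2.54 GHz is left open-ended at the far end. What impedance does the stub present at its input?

λ = v/f = 0.85·c / 2.54 GHz = 0.1 m
βl = 2π·l/λ = 2π × 0.155 = 55.9°
tan(βl) = 1.48
For an open-ended stub, Z_in = −jZ_0·cot(βl) = −jZ_0/tan(βl)

Z_in ≈ −j50.7 Ω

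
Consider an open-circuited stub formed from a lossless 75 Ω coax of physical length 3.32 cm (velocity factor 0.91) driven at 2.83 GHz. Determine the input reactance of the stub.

λ = v/f = 0.91·c / 2.83 GHz = 0.0965 m
βl = 2π·l/λ = 2π × 0.344 = 124°
tan(βl) = -1.49
For an open-circuited stub, Z_in = −jZ_0·cot(βl) = −jZ_0/tan(βl)

X_in ≈ 50.4 Ω (inductive)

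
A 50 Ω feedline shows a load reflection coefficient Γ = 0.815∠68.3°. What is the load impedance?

Z_L ≈ 15.8 + j71.3 Ω

Z_L = Z_0·(1 + Γ)/(1 − Γ) = 50·(1.3 + j0.757)/(0.699 − j0.757)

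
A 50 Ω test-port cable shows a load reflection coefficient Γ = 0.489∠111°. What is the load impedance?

Z_L = Z_0·(1 + Γ)/(1 − Γ) = 50·(0.825 + j0.457)/(1.18 − j0.457)

Z_L ≈ 23.9 + j28.7 Ω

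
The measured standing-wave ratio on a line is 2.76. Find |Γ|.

|Γ| ≈ 0.468

|Γ| = (S − 1)/(S + 1) = (2.76 − 1)/(2.76 + 1) = 1.76/3.76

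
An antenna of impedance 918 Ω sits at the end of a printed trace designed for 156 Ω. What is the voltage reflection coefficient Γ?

Γ = (Z_L − Z_0)/(Z_L + Z_0) = (918 − 156)/(918 + 156) = 762/1074

Γ = 0.709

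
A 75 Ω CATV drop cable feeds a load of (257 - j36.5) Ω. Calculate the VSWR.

Γ = (Z_L − Z_0)/(Z_L + Z_0) = (182 − j36.5)/(332 − j36.5)
|Γ| = 186/334 = 0.556
VSWR = (1 + |Γ|)/(1 − |Γ|) = 1.56/0.444

VSWR ≈ 3.5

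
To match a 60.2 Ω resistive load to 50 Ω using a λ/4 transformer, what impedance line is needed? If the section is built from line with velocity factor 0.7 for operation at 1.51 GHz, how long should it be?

Z_qwt ≈ 54.9 Ω; length ≈ 3.48 cm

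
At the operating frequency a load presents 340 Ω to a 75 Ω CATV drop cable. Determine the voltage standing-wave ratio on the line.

VSWR ≈ 4.53

Γ = (340 − 75)/(340 + 75) = 0.639
VSWR = (1 + 0.639)/(1 − 0.639)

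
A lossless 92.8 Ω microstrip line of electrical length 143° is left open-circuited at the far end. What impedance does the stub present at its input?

Z_in ≈ +j123 Ω

tan(βl) = -0.754
For an open-circuited stub, Z_in = −jZ_0·cot(βl) = −jZ_0/tan(βl)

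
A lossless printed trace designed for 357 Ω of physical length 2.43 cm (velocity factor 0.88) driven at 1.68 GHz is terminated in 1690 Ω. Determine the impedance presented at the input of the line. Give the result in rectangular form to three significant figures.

λ = v/f = 0.88·c / 1.68 GHz = 0.157 m
βl = 2π·l/λ = 2π × 0.155 = 55.7°
tan(βl) = tan(55.7°) = 1.46
Z_in = Z_0·(Z_L + jZ_0·tanβl)/(Z_0 + jZ_L·tanβl)
     = 357·(1690 + j523)/(357 + j2470)

Z_in ≈ 108 − j228 Ω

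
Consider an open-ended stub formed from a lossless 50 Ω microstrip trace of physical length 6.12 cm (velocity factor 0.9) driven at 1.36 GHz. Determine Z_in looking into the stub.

Z_in ≈ +j19.2 Ω

λ = v/f = 0.9·c / 1.36 GHz = 0.199 m
βl = 2π·l/λ = 2π × 0.308 = 111°
tan(βl) = -2.61
For an open-ended stub, Z_in = −jZ_0·cot(βl) = −jZ_0/tan(βl)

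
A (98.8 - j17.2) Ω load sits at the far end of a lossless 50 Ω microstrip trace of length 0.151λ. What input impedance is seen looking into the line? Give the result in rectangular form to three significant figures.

βl = 2π × 0.151 = 54.4°
tan(βl) = tan(54.4°) = 1.39
Z_in = Z_0·(Z_L + jZ_0·tanβl)/(Z_0 + jZ_L·tanβl)
     = 50·(98.8 + j52.5)/(74 + j138)

Z_in ≈ 29.7 − j19.9 Ω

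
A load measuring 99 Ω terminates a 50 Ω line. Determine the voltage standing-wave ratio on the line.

VSWR ≈ 1.98

Γ = (99 − 50)/(99 + 50) = 0.329
VSWR = (1 + 0.329)/(1 − 0.329)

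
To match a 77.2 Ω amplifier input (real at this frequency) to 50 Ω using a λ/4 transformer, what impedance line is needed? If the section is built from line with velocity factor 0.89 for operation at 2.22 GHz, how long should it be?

Z_qwt ≈ 62.1 Ω; length ≈ 3.01 cm

Z_qwt = √(Z_0·R_L) = √(50 × 77.2) = √3860
λ = 0.89·c/f = 0.12 m, so l = λ/4 = 0.0301 m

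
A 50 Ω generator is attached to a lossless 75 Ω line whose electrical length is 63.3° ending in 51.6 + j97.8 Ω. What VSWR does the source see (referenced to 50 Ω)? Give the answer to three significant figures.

VSWR ≈ 5.67

tan(βl) = 1.99
Z_in = Z_0·(Z_L + jZ_0·tanβl)/(Z_0 + jZ_L·tanβl) = 58 − j105 Ω
Γ_s = (Z_in − Z_s)/(Z_in + Z_s) = (7.98 − j105)/(108 − j105), |Γ_s| = 0.7
VSWR = (1 + |Γ_s|)/(1 − |Γ_s|)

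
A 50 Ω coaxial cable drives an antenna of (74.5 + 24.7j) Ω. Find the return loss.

Γ = (24.5 + j24.7)/(124.5 + j24.7), |Γ| = 0.274
RL = −20·log₁₀|Γ| = −20·log₁₀(0.274)

RL ≈ 11.2 dB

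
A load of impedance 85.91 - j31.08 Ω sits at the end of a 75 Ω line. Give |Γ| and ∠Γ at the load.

Γ ≈ 0.201 ∠ -59.7°

Γ = (Z_L − Z_0)/(Z_L + Z_0) = (10.91 − j31.08)/(160.9 − j31.08)
|Γ| = 32.9/164 = 0.201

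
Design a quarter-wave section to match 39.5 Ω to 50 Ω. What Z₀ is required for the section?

Z_qwt ≈ 44.4 Ω

Z_qwt = √(Z_0·R_L) = √(50 × 39.5) = √1975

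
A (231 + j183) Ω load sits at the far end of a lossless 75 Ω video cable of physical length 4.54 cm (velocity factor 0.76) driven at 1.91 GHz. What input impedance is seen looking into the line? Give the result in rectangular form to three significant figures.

λ = v/f = 0.76·c / 1.91 GHz = 0.119 m
βl = 2π·l/λ = 2π × 0.38 = 137°
tan(βl) = tan(137°) = -0.935
Z_in = Z_0·(Z_L + jZ_0·tanβl)/(Z_0 + jZ_L·tanβl)
     = 75·(231 + j113)/(246 − j216)

Z_in ≈ 22.7 + j54.3 Ω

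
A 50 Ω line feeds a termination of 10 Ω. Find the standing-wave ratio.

VSWR ≈ 5

Γ = (10 − 50)/(10 + 50) = -0.667
VSWR = (1 + 0.667)/(1 − 0.667)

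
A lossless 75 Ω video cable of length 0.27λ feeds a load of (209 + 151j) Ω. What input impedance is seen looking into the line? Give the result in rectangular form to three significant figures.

Z_in ≈ 17.2 − j3.73 Ω

βl = 2π × 0.27 = 97.2°
tan(βl) = tan(97.2°) = -7.92
Z_in = Z_0·(Z_L + jZ_0·tanβl)/(Z_0 + jZ_L·tanβl)
     = 75·(209 − j443)/(1270 − j1650)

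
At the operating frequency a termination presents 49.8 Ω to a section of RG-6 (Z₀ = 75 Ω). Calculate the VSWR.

For a purely resistive load, VSWR = R_L/Z_0 or Z_0/R_L (whichever > 1) = 75/49.8

VSWR ≈ 1.51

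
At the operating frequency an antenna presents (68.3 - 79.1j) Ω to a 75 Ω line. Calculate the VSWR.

Γ = (Z_L − Z_0)/(Z_L + Z_0) = (-6.7 − j79.1)/(143.3 − j79.1)
|Γ| = 79.4/164 = 0.485
VSWR = (1 + |Γ|)/(1 − |Γ|) = 1.48/0.515

VSWR ≈ 2.88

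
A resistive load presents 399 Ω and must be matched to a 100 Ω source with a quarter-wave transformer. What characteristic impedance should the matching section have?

Z_qwt = √(Z_0·R_L) = √(100 × 399) = √39900

Z_qwt ≈ 200 Ω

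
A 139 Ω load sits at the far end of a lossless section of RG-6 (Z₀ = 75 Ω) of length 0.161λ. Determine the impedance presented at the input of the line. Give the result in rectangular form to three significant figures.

Z_in ≈ 50.6 − j29.9 Ω

βl = 2π × 0.161 = 58°
tan(βl) = tan(58°) = 1.6
Z_in = Z_0·(Z_L + jZ_0·tanβl)/(Z_0 + jZ_L·tanβl)
     = 75·(139 + j120)/(75 + j222)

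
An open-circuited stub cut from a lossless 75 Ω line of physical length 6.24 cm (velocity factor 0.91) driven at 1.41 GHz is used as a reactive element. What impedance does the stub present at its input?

Z_in ≈ +j36.6 Ω

λ = v/f = 0.91·c / 1.41 GHz = 0.194 m
βl = 2π·l/λ = 2π × 0.322 = 116°
tan(βl) = -2.05
For an open-circuited stub, Z_in = −jZ_0·cot(βl) = −jZ_0/tan(βl)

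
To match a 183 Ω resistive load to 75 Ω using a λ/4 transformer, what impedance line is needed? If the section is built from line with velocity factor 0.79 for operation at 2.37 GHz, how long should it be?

Z_qwt ≈ 117 Ω; length ≈ 2.5 cm

Z_qwt = √(Z_0·R_L) = √(75 × 183) = √13720
λ = 0.79·c/f = 0.1 m, so l = λ/4 = 0.025 m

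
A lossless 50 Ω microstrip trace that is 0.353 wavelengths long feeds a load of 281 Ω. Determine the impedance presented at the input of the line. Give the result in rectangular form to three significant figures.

βl = 2π × 0.353 = 127°
tan(βl) = tan(127°) = -1.32
Z_in = Z_0·(Z_L + jZ_0·tanβl)/(Z_0 + jZ_L·tanβl)
     = 50·(281 − j66.2)/(50 − j372)

Z_in ≈ 13.7 + j35.9 Ω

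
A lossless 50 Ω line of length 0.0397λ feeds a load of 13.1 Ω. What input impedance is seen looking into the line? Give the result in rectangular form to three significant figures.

Z_in ≈ 13.9 + j11.8 Ω

βl = 2π × 0.0397 = 14.3°
tan(βl) = tan(14.3°) = 0.255
Z_in = Z_0·(Z_L + jZ_0·tanβl)/(Z_0 + jZ_L·tanβl)
     = 50·(13.1 + j12.7)/(50 + j3.34)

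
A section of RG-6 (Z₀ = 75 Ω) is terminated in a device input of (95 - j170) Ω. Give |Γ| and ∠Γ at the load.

Γ ≈ 0.712 ∠ -38.3°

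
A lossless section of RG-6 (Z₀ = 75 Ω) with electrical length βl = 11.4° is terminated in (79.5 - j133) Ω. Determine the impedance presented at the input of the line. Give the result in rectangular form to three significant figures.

Z_in ≈ 43.8 − j93.7 Ω

tan(βl) = tan(11.4°) = 0.202
Z_in = Z_0·(Z_L + jZ_0·tanβl)/(Z_0 + jZ_L·tanβl)
     = 75·(79.5 − j118)/(102 + j16)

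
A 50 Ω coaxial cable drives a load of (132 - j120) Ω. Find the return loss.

RL ≈ 3.52 dB

Γ = (82 − j120)/(182 − j120), |Γ| = 0.667
RL = −20·log₁₀|Γ| = −20·log₁₀(0.667)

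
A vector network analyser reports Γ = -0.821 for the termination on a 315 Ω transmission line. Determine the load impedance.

Z_L = Z_0·(1 + Γ)/(1 − Γ) = 315·(0.179)/(1.82)

Z_L ≈ 31 Ω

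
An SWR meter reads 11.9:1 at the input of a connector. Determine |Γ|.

|Γ| = (S − 1)/(S + 1) = (11.9 − 1)/(11.9 + 1) = 10.9/12.9

|Γ| ≈ 0.845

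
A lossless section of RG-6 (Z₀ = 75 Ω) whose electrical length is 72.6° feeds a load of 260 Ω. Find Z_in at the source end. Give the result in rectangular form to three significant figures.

tan(βl) = tan(72.6°) = 3.19
Z_in = Z_0·(Z_L + jZ_0·tanβl)/(Z_0 + jZ_L·tanβl)
     = 75·(260 + j239)/(75 + j830)

Z_in ≈ 23.6 − j21.4 Ω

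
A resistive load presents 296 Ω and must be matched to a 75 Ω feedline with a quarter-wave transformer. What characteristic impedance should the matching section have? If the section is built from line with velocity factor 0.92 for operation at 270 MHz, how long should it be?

Z_qwt ≈ 149 Ω; length ≈ 25.6 cm

Z_qwt = √(Z_0·R_L) = √(75 × 296) = √22200
λ = 0.92·c/f = 1.02 m, so l = λ/4 = 0.256 m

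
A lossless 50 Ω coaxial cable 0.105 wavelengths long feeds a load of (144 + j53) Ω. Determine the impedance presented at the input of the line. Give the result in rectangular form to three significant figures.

Z_in ≈ 45.9 − j60.8 Ω

βl = 2π × 0.105 = 37.8°
tan(βl) = tan(37.8°) = 0.776
Z_in = Z_0·(Z_L + jZ_0·tanβl)/(Z_0 + jZ_L·tanβl)
     = 50·(144 + j91.8)/(8.89 + j112)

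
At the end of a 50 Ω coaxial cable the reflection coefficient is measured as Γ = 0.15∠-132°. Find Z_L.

Z_L = Z_0·(1 + Γ)/(1 − Γ) = 50·(0.9 − j0.111)/(1.1 + j0.111)

Z_L ≈ 40 − j9.11 Ω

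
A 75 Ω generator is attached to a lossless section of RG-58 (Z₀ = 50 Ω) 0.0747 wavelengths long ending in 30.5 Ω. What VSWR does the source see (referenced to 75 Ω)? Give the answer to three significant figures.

VSWR ≈ 2.24

βl = 2π × 0.0747 = 26.9°
tan(βl) = 0.507
Z_in = Z_0·(Z_L + jZ_0·tanβl)/(Z_0 + jZ_L·tanβl) = 35 + j14.5 Ω
Γ_s = (Z_in − Z_s)/(Z_in + Z_s) = (-40 + j14.5)/(110 + j14.5), |Γ_s| = 0.384
VSWR = (1 + |Γ_s|)/(1 − |Γ_s|)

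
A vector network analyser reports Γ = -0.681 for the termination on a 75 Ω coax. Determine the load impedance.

Z_L = Z_0·(1 + Γ)/(1 − Γ) = 75·(0.319)/(1.68)

Z_L ≈ 14.2 Ω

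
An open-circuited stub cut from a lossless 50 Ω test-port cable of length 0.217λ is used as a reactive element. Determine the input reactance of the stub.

βl = 2π × 0.217 = 78.1°
tan(βl) = 4.75
For an open-circuited stub, Z_in = −jZ_0·cot(βl) = −jZ_0/tan(βl)

X_in ≈ -10.5 Ω (capacitive)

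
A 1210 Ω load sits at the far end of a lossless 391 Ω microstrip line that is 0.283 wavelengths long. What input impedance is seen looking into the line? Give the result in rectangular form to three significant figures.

Z_in ≈ 131 + j73.3 Ω

βl = 2π × 0.283 = 102°
tan(βl) = tan(102°) = -4.75
Z_in = Z_0·(Z_L + jZ_0·tanβl)/(Z_0 + jZ_L·tanβl)
     = 391·(1210 − j1860)/(391 − j5750)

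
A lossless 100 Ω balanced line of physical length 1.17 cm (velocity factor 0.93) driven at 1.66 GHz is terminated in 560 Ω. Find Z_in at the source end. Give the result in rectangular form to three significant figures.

λ = v/f = 0.93·c / 1.66 GHz = 0.168 m
βl = 2π·l/λ = 2π × 0.0696 = 25.1°
tan(βl) = tan(25.1°) = 0.468
Z_in = Z_0·(Z_L + jZ_0·tanβl)/(Z_0 + jZ_L·tanβl)
     = 100·(560 + j46.8)/(100 + j262)

Z_in ≈ 86.9 − j181 Ω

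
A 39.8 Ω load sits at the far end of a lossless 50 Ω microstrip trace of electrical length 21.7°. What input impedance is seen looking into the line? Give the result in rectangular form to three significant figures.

tan(βl) = tan(21.7°) = 0.398
Z_in = Z_0·(Z_L + jZ_0·tanβl)/(Z_0 + jZ_L·tanβl)
     = 50·(39.8 + j19.9)/(50 + j15.8)

Z_in ≈ 41.9 + j6.63 Ω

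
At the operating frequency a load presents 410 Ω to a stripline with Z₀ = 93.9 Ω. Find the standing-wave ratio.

For a purely resistive load, VSWR = R_L/Z_0 or Z_0/R_L (whichever > 1) = 410/93.9

VSWR ≈ 4.37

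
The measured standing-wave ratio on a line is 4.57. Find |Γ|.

|Γ| ≈ 0.641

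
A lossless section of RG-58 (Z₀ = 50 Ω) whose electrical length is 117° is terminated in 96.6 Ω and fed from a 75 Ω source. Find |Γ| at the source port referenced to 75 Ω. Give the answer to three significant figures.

tan(βl) = -1.96
Z_in = Z_0·(Z_L + jZ_0·tanβl)/(Z_0 + jZ_L·tanβl) = 30.5 + j17.4 Ω
Γ_s = (Z_in − Z_s)/(Z_in + Z_s) = (-44.5 + j17.4)/(105 + j17.4), |Γ_s| = 0.447

|Γ| ≈ 0.447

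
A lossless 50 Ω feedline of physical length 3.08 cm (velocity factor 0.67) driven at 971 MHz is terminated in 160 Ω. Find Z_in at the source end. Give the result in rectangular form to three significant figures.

Z_in ≈ 22.9 − j31.6 Ω

λ = v/f = 0.67·c / 971 MHz = 0.207 m
βl = 2π·l/λ = 2π × 0.149 = 53.6°
tan(βl) = tan(53.6°) = 1.35
Z_in = Z_0·(Z_L + jZ_0·tanβl)/(Z_0 + jZ_L·tanβl)
     = 50·(160 + j67.7)/(50 + j217)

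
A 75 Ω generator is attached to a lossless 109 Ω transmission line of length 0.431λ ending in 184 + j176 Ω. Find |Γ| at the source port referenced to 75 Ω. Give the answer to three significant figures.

|Γ| ≈ 0.595

βl = 2π × 0.431 = 155°
tan(βl) = -0.463
Z_in = Z_0·(Z_L + jZ_0·tanβl)/(Z_0 + jZ_L·tanβl) = 61 + j99.1 Ω
Γ_s = (Z_in − Z_s)/(Z_in + Z_s) = (-14 + j99.1)/(136 + j99.1), |Γ_s| = 0.595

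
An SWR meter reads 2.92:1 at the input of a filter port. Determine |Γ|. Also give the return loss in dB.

|Γ| ≈ 0.49; return loss ≈ 6.2 dB

|Γ| = (S − 1)/(S + 1) = (2.92 − 1)/(2.92 + 1) = 1.92/3.92
RL = −20·log₁₀|Γ| = −20·log₁₀(0.49)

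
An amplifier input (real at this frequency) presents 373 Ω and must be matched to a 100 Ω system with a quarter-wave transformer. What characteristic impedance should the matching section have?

Z_qwt = √(Z_0·R_L) = √(100 × 373) = √37300

Z_qwt ≈ 193 Ω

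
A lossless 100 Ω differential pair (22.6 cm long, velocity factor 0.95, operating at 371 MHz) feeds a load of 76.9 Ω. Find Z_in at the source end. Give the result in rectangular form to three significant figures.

λ = v/f = 0.95·c / 371 MHz = 0.768 m
βl = 2π·l/λ = 2π × 0.294 = 106°
tan(βl) = tan(106°) = -3.51
Z_in = Z_0·(Z_L + jZ_0·tanβl)/(Z_0 + jZ_L·tanβl)
     = 100·(76.9 − j351)/(100 − j270)

Z_in ≈ 124 − j17.3 Ω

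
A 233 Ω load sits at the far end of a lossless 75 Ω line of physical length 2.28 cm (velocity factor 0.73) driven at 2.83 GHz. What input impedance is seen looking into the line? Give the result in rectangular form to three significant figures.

Z_in ≈ 25.9 + j19.2 Ω

λ = v/f = 0.73·c / 2.83 GHz = 0.0774 m
βl = 2π·l/λ = 2π × 0.295 = 106°
tan(βl) = tan(106°) = -3.47
Z_in = Z_0·(Z_L + jZ_0·tanβl)/(Z_0 + jZ_L·tanβl)
     = 75·(233 − j260)/(75 − j809)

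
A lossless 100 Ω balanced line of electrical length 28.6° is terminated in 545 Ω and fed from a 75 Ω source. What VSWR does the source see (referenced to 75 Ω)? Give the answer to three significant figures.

VSWR ≈ 6.55

tan(βl) = 0.545
Z_in = Z_0·(Z_L + jZ_0·tanβl)/(Z_0 + jZ_L·tanβl) = 71.9 − j159 Ω
Γ_s = (Z_in − Z_s)/(Z_in + Z_s) = (-3.07 − j159)/(147 − j159), |Γ_s| = 0.735
VSWR = (1 + |Γ_s|)/(1 − |Γ_s|)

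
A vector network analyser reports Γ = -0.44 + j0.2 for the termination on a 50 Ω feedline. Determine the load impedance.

Z_L = Z_0·(1 + Γ)/(1 − Γ) = 50·(0.56 + j0.2)/(1.44 − j0.2)

Z_L ≈ 18.1 + j9.46 Ω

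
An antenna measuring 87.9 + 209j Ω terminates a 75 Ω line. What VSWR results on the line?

VSWR ≈ 8.53

Γ = (Z_L − Z_0)/(Z_L + Z_0) = (12.9 + j209)/(162.9 + j209)
|Γ| = 209/265 = 0.79
VSWR = (1 + |Γ|)/(1 − |Γ|) = 1.79/0.21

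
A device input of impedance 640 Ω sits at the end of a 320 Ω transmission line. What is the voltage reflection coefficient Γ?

Γ = (Z_L − Z_0)/(Z_L + Z_0) = (640 − 320)/(640 + 320) = 320/960

Γ = 0.333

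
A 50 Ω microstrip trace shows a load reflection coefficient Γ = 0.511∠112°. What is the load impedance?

Z_L ≈ 22.5 + j28.8 Ω

Z_L = Z_0·(1 + Γ)/(1 − Γ) = 50·(0.809 + j0.474)/(1.19 − j0.474)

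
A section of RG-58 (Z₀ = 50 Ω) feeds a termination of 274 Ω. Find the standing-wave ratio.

VSWR ≈ 5.48

Γ = (274 − 50)/(274 + 50) = 0.691
VSWR = (1 + 0.691)/(1 − 0.691)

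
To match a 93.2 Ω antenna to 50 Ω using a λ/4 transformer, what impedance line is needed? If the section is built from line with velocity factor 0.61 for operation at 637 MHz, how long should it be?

Z_qwt ≈ 68.3 Ω; length ≈ 7.18 cm

Z_qwt = √(Z_0·R_L) = √(50 × 93.2) = √4660
λ = 0.61·c/f = 0.287 m, so l = λ/4 = 0.0718 m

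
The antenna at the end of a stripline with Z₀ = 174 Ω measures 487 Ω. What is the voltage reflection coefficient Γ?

Γ = 0.474

Γ = (Z_L − Z_0)/(Z_L + Z_0) = (487 − 174)/(487 + 174) = 313/661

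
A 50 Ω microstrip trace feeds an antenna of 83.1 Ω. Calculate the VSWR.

Γ = (83.1 − 50)/(83.1 + 50) = 0.249
VSWR = (1 + 0.249)/(1 − 0.249)

VSWR ≈ 1.66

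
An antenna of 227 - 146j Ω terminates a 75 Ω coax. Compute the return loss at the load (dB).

Γ = (152 − j146)/(302 − j146), |Γ| = 0.628
RL = −20·log₁₀|Γ| = −20·log₁₀(0.628)

RL ≈ 4.04 dB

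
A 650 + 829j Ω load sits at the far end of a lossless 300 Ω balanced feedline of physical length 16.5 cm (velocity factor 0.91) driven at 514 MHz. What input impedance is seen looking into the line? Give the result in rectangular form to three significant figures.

λ = v/f = 0.91·c / 514 MHz = 0.531 m
βl = 2π·l/λ = 2π × 0.311 = 112°
tan(βl) = tan(112°) = -2.5
Z_in = Z_0·(Z_L + jZ_0·tanβl)/(Z_0 + jZ_L·tanβl)
     = 300·(650 + j80.4)/(2370 − j1620)

Z_in ≈ 51.3 + j45.3 Ω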